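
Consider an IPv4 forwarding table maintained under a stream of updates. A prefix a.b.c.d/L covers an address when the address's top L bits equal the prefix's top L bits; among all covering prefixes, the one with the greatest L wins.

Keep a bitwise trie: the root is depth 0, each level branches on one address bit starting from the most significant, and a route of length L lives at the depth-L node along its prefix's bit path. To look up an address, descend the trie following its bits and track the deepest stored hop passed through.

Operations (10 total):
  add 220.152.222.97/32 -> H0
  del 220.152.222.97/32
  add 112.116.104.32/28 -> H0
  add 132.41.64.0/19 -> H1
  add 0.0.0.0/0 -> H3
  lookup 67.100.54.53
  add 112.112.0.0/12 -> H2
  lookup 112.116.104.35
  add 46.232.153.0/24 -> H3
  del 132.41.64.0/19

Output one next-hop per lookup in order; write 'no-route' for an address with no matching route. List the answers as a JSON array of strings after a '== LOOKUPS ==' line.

Trace:
  add 220.152.222.97/32 -> H0 at depth 32
  - 220.152.222.97/32 clear@32
  add 112.116.104.32/28 -> H0 at depth 28
  add 132.41.64.0/19 -> H1 at depth 19
  add 0.0.0.0/0 -> H3 at depth 0
  lookup 67.100.54.53: bits 01 walk d0:H3→d1:-→d2:- -> H3
  add 112.112.0.0/12 -> H2 at depth 12
  lookup 112.116.104.35: bits 0111000001110100011010000010 walk d0:H3→d1:-→d2:-→d3:-→d4:-→d5:-→d6:-→d7:-→d8:-→d9:-→d10:-→d11:-→d12:H2→d13:-→d14:-→d15:-→d16:-→d17:-→d18:-→d19:-→d20:-→d21:-→d22:-→d23:-→d24:-→d25:-→d26:-→d27:-→d28:H0 -> H0
  add 46.232.153.0/24 -> H3 at depth 24
  - 132.41.64.0/19 clear@19

== LOOKUPS ==
["H3","H0"]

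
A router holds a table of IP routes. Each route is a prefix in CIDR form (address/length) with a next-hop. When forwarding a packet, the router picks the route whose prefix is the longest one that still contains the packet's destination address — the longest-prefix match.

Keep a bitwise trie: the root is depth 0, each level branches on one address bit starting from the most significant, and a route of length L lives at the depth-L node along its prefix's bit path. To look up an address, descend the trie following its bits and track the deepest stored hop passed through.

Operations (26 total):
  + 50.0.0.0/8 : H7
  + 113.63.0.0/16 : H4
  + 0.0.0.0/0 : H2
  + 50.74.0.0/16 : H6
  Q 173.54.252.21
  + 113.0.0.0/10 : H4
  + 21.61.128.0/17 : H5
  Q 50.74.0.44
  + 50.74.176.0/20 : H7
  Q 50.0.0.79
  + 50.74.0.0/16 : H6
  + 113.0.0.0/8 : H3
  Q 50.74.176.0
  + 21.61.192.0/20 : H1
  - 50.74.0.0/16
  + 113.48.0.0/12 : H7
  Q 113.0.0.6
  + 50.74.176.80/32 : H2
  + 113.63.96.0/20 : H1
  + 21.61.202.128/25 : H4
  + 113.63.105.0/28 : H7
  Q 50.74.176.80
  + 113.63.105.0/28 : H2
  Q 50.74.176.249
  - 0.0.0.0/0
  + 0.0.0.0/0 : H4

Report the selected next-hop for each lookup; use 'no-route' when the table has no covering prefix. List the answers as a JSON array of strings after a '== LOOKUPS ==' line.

Trace:
  add 50.0.0.0/8 -> H7 at depth 8
  add 113.63.0.0/16 -> H4 at depth 16
  add 0.0.0.0/0 -> H2 at depth 0
  add 50.74.0.0/16 -> H6 at depth 16
  ? 173.54.252.21  path d0:H2  best=H2
  add 113.0.0.0/10 -> H4 at depth 10
  add 21.61.128.0/17 -> H5 at depth 17
  ? 50.74.0.44  path d0:H2→d1:-→d2:-→d3:-→d4:-→d5:-→d6:-→d7:-→d8:H7→d9:-→d10:-→d11:-→d12:-→d13:-→d14:-→d15:-→d16:H6  best=H6
  add 50.74.176.0/20 -> H7 at depth 20
  ? 50.0.0.79  path d0:H2→d1:-→d2:-→d3:-→d4:-→d5:-→d6:-→d7:-→d8:H7→d9:-  best=H7
  add 50.74.0.0/16 -> H6 at depth 16
  add 113.0.0.0/8 -> H3 at depth 8
  ? 50.74.176.0  path d0:H2→d1:-→d2:-→d3:-→d4:-→d5:-→d6:-→d7:-→d8:H7→d9:-→d10:-→d11:-→d12:-→d13:-→d14:-→d15:-→d16:H6→d17:-→d18:-→d19:-→d20:H7  best=H7
  add 21.61.192.0/20 -> H1 at depth 20
  - 50.74.0.0/16 clear@16
  add 113.48.0.0/12 -> H7 at depth 12
  ? 113.0.0.6  path d0:H2→d1:-→d2:-→d3:-→d4:-→d5:-→d6:-→d7:-→d8:H3→d9:-→d10:H4  best=H4
  add 50.74.176.80/32 -> H2 at depth 32
  add 113.63.96.0/20 -> H1 at depth 20
  add 21.61.202.128/25 -> H4 at depth 25
  add 113.63.105.0/28 -> H7 at depth 28
  ? 50.74.176.80  path d0:H2→d1:-→d2:-→d3:-→d4:-→d5:-→d6:-→d7:-→d8:H7→d9:-→d10:-→d11:-→d12:-→d13:-→d14:-→d15:-→d16:-→d17:-→d18:-→d19:-→d20:H7→d21:-→d22:-→d23:-→d24:-→d25:-→d26:-→d27:-→d28:-→d29:-→d30:-→d31:-→d32:H2  best=H2
  add 113.63.105.0/28 -> H2 at depth 28
  ? 50.74.176.249  path d0:H2→d1:-→d2:-→d3:-→d4:-→d5:-→d6:-→d7:-→d8:H7→d9:-→d10:-→d11:-→d12:-→d13:-→d14:-→d15:-→d16:-→d17:-→d18:-→d19:-→d20:H7→d21:-→d22:-→d23:-→d24:-  best=H7
  - 0.0.0.0/0 clear@0
  add 0.0.0.0/0 -> H4 at depth 0

== LOOKUPS ==
["H2","H6","H7","H7","H4","H2","H7"]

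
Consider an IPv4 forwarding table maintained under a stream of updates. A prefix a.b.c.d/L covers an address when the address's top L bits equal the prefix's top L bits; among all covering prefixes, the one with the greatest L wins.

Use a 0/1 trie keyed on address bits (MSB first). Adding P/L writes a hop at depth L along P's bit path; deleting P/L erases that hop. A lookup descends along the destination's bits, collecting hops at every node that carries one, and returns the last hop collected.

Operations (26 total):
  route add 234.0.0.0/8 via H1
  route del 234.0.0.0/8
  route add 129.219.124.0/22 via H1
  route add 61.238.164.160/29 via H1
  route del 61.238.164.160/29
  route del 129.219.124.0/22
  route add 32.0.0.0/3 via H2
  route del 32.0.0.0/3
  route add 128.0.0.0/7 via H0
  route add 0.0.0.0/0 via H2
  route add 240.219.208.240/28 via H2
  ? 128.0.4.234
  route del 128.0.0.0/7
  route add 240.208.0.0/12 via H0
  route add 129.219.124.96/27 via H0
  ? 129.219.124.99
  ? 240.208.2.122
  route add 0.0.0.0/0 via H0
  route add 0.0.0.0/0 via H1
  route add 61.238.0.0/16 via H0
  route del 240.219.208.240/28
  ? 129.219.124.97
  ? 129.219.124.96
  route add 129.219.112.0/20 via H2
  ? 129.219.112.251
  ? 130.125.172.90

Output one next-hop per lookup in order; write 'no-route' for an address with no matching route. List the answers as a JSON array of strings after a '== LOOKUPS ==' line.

Trace:
  + 234.0.0.0/8 (H1) depth=8
  del 234.0.0.0/8 (clear depth 8)
  + 129.219.124.0/22 (H1) depth=22
  + 61.238.164.160/29 (H1) depth=29
  del 61.238.164.160/29 (clear depth 29)
  del 129.219.124.0/22 (clear depth 22)
  + 32.0.0.0/3 (H2) depth=3
  del 32.0.0.0/3 (clear depth 3)
  + 128.0.0.0/7 (H0) depth=7
  + 0.0.0.0/0 (H2) depth=0
  + 240.219.208.240/28 (H2) depth=28
  lookup 128.0.4.234: bits 1000000 walk d0:H2→d1:-→d2:-→d3:-→d4:-→d5:-→d6:-→d7:H0 -> H0
  del 128.0.0.0/7 (clear depth 7)
  + 240.208.0.0/12 (H0) depth=12
  + 129.219.124.96/27 (H0) depth=27
  lookup 129.219.124.99: bits 100000011101101101111100011 walk d0:H2→d1:-→d2:-→d3:-→d4:-→d5:-→d6:-→d7:-→d8:-→d9:-→d10:-→d11:-→d12:-→d13:-→d14:-→d15:-→d16:-→d17:-→d18:-→d19:-→d20:-→d21:-→d22:-→d23:-→d24:-→d25:-→d26:-→d27:H0 -> H0
  lookup 240.208.2.122: bits 111100001101 walk d0:H2→d1:-→d2:-→d3:-→d4:-→d5:-→d6:-→d7:-→d8:-→d9:-→d10:-→d11:-→d12:H0 -> H0
  + 0.0.0.0/0 (H0) depth=0
  + 0.0.0.0/0 (H1) depth=0
  + 61.238.0.0/16 (H0) depth=16
  del 240.219.208.240/28 (clear depth 28)
  lookup 129.219.124.97: bits 100000011101101101111100011 walk d0:H1→d1:-→d2:-→d3:-→d4:-→d5:-→d6:-→d7:-→d8:-→d9:-→d10:-→d11:-→d12:-→d13:-→d14:-→d15:-→d16:-→d17:-→d18:-→d19:-→d20:-→d21:-→d22:-→d23:-→d24:-→d25:-→d26:-→d27:H0 -> H0
  lookup 129.219.124.96: bits 100000011101101101111100011 walk d0:H1→d1:-→d2:-→d3:-→d4:-→d5:-→d6:-→d7:-→d8:-→d9:-→d10:-→d11:-→d12:-→d13:-→d14:-→d15:-→d16:-→d17:-→d18:-→d19:-→d20:-→d21:-→d22:-→d23:-→d24:-→d25:-→d26:-→d27:H0 -> H0
  + 129.219.112.0/20 (H2) depth=20
  lookup 129.219.112.251: bits 10000001110110110111 walk d0:H1→d1:-→d2:-→d3:-→d4:-→d5:-→d6:-→d7:-→d8:-→d9:-→d10:-→d11:-→d12:-→d13:-→d14:-→d15:-→d16:-→d17:-→d18:-→d19:-→d20:H2 -> H2
  lookup 130.125.172.90: bits 100000 walk d0:H1→d1:-→d2:-→d3:-→d4:-→d5:-→d6:- -> H1

== LOOKUPS ==
["H0","H0","H0","H0","H0","H2","H1"]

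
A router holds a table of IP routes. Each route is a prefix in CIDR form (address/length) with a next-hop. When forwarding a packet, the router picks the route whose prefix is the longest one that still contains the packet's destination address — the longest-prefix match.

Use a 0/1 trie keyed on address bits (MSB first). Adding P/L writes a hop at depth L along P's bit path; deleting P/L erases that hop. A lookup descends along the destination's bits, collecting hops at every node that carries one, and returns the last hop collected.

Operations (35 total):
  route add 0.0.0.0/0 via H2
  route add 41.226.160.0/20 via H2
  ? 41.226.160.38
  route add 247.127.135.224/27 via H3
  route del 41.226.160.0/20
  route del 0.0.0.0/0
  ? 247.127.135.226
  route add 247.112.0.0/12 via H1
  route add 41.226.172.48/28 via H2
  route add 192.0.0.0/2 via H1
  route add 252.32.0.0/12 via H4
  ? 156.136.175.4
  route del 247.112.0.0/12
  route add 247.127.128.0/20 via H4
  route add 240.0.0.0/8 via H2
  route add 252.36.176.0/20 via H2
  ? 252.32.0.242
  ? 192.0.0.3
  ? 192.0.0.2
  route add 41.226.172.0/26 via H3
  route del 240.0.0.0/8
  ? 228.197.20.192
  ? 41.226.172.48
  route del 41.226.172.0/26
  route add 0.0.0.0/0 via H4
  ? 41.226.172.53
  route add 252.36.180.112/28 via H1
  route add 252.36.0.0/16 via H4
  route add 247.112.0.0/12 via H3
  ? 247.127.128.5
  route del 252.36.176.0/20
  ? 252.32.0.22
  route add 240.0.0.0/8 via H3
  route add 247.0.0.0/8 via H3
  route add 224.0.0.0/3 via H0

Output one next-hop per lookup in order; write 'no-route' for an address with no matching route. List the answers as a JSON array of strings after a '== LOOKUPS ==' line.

Trace:
  add 0.0.0.0/0 -> H2 at depth 0
  add 41.226.160.0/20 -> H2 at depth 20
  ? 41.226.160.38  path d0:H2→d1:-→d2:-→d3:-→d4:-→d5:-→d6:-→d7:-→d8:-→d9:-→d10:-→d11:-→d12:-→d13:-→d14:-→d15:-→d16:-→d17:-→d18:-→d19:-→d20:H2  best=H2
  add 247.127.135.224/27 -> H3 at depth 27
  - 41.226.160.0/20 clear@20
  - 0.0.0.0/0 clear@0
  ? 247.127.135.226  path d0:-→d1:-→d2:-→d3:-→d4:-→d5:-→d6:-→d7:-→d8:-→d9:-→d10:-→d11:-→d12:-→d13:-→d14:-→d15:-→d16:-→d17:-→d18:-→d19:-→d20:-→d21:-→d22:-→d23:-→d24:-→d25:-→d26:-→d27:H3  best=H3
  add 247.112.0.0/12 -> H1 at depth 12
  add 41.226.172.48/28 -> H2 at depth 28
  add 192.0.0.0/2 -> H1 at depth 2
  add 252.32.0.0/12 -> H4 at depth 12
  ? 156.136.175.4  path d0:-→d1:-  best=no-route
  - 247.112.0.0/12 clear@12
  add 247.127.128.0/20 -> H4 at depth 20
  add 240.0.0.0/8 -> H2 at depth 8
  add 252.36.176.0/20 -> H2 at depth 20
  ? 252.32.0.242  path d0:-→d1:-→d2:H1→d3:-→d4:-→d5:-→d6:-→d7:-→d8:-→d9:-→d10:-→d11:-→d12:H4→d13:-  best=H4
  ? 192.0.0.3  path d0:-→d1:-→d2:H1  best=H1
  ? 192.0.0.2  path d0:-→d1:-→d2:H1  best=H1
  add 41.226.172.0/26 -> H3 at depth 26
  - 240.0.0.0/8 clear@8
  ? 228.197.20.192  path d0:-→d1:-→d2:H1→d3:-  best=H1
  ? 41.226.172.48  path d0:-→d1:-→d2:-→d3:-→d4:-→d5:-→d6:-→d7:-→d8:-→d9:-→d10:-→d11:-→d12:-→d13:-→d14:-→d15:-→d16:-→d17:-→d18:-→d19:-→d20:-→d21:-→d22:-→d23:-→d24:-→d25:-→d26:H3→d27:-→d28:H2  best=H2
  - 41.226.172.0/26 clear@26
  add 0.0.0.0/0 -> H4 at depth 0
  ? 41.226.172.53  path d0:H4→d1:-→d2:-→d3:-→d4:-→d5:-→d6:-→d7:-→d8:-→d9:-→d10:-→d11:-→d12:-→d13:-→d14:-→d15:-→d16:-→d17:-→d18:-→d19:-→d20:-→d21:-→d22:-→d23:-→d24:-→d25:-→d26:-→d27:-→d28:H2  best=H2
  add 252.36.180.112/28 -> H1 at depth 28
  add 252.36.0.0/16 -> H4 at depth 16
  add 247.112.0.0/12 -> H3 at depth 12
  ? 247.127.128.5  path d0:H4→d1:-→d2:H1→d3:-→d4:-→d5:-→d6:-→d7:-→d8:-→d9:-→d10:-→d11:-→d12:H3→d13:-→d14:-→d15:-→d16:-→d17:-→d18:-→d19:-→d20:H4→d21:-  best=H4
  - 252.36.176.0/20 clear@20
  ? 252.32.0.22  path d0:H4→d1:-→d2:H1→d3:-→d4:-→d5:-→d6:-→d7:-→d8:-→d9:-→d10:-→d11:-→d12:H4→d13:-  best=H4
  add 240.0.0.0/8 -> H3 at depth 8
  add 247.0.0.0/8 -> H3 at depth 8
  add 224.0.0.0/3 -> H0 at depth 3

== LOOKUPS ==
["H2","H3","no-route","H4","H1","H1","H1","H2","H2","H4","H4"]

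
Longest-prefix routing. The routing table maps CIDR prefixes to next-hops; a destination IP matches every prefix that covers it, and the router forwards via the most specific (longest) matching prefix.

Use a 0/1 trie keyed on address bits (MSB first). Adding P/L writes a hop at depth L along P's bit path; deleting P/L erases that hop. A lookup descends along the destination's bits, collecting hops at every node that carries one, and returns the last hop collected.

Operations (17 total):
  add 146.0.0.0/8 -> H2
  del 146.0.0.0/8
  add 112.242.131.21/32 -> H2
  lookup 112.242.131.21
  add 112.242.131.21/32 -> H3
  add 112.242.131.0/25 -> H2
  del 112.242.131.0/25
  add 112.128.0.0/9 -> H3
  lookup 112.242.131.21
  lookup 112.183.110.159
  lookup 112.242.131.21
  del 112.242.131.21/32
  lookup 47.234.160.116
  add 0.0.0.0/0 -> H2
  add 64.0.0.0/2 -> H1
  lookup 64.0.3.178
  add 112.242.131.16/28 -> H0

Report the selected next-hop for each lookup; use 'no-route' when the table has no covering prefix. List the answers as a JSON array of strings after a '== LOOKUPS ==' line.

Apply in order:
  add 146.0.0.0/8 -> H2 at depth 8
  - 146.0.0.0/8 clear@8
  add 112.242.131.21/32 -> H2 at depth 32
  ? 112.242.131.21  path d0:-→d1:-→d2:-→d3:-→d4:-→d5:-→d6:-→d7:-→d8:-→d9:-→d10:-→d11:-→d12:-→d13:-→d14:-→d15:-→d16:-→d17:-→d18:-→d19:-→d20:-→d21:-→d22:-→d23:-→d24:-→d25:-→d26:-→d27:-→d28:-→d29:-→d30:-→d31:-→d32:H2  best=H2
  add 112.242.131.21/32 -> H3 at depth 32
  add 112.242.131.0/25 -> H2 at depth 25
  - 112.242.131.0/25 clear@25
  add 112.128.0.0/9 -> H3 at depth 9
  ? 112.242.131.21  path d0:-→d1:-→d2:-→d3:-→d4:-→d5:-→d6:-→d7:-→d8:-→d9:H3→d10:-→d11:-→d12:-→d13:-→d14:-→d15:-→d16:-→d17:-→d18:-→d19:-→d20:-→d21:-→d22:-→d23:-→d24:-→d25:-→d26:-→d27:-→d28:-→d29:-→d30:-→d31:-→d32:H3  best=H3
  ? 112.183.110.159  path d0:-→d1:-→d2:-→d3:-→d4:-→d5:-→d6:-→d7:-→d8:-→d9:H3  best=H3
  ? 112.242.131.21  path d0:-→d1:-→d2:-→d3:-→d4:-→d5:-→d6:-→d7:-→d8:-→d9:H3→d10:-→d11:-→d12:-→d13:-→d14:-→d15:-→d16:-→d17:-→d18:-→d19:-→d20:-→d21:-→d22:-→d23:-→d24:-→d25:-→d26:-→d27:-→d28:-→d29:-→d30:-→d31:-→d32:H3  best=H3
  - 112.242.131.21/32 clear@32
  ? 47.234.160.116  path d0:-→d1:-  best=no-route
  add 0.0.0.0/0 -> H2 at depth 0
  add 64.0.0.0/2 -> H1 at depth 2
  ? 64.0.3.178  path d0:H2→d1:-→d2:H1  best=H1
  add 112.242.131.16/28 -> H0 at depth 28

== LOOKUPS ==
["H2","H3","H3","H3","no-route","H1"]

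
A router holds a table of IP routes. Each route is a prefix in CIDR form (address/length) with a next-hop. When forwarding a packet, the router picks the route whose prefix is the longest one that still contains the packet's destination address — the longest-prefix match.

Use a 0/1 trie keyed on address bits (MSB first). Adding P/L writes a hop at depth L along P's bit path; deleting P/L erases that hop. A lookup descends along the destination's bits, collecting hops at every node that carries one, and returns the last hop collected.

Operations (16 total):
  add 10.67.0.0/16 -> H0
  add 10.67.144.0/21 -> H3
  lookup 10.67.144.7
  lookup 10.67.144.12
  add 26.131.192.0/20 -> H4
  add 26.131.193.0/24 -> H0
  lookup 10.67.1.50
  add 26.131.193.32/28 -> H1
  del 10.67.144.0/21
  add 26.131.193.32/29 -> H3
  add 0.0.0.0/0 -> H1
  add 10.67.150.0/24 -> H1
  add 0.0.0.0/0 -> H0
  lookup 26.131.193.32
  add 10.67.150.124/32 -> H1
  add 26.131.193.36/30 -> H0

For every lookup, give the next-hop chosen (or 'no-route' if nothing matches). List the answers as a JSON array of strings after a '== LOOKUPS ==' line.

Process each operation:
  + 10.67.0.0/16 (H0) depth=16
  + 10.67.144.0/21 (H3) depth=21
  lookup 10.67.144.7: bits 000010100100001110010 walk d0:-→d1:-→d2:-→d3:-→d4:-→d5:-→d6:-→d7:-→d8:-→d9:-→d10:-→d11:-→d12:-→d13:-→d14:-→d15:-→d16:H0→d17:-→d18:-→d19:-→d20:-→d21:H3 -> H3
  lookup 10.67.144.12: bits 000010100100001110010 walk d0:-→d1:-→d2:-→d3:-→d4:-→d5:-→d6:-→d7:-→d8:-→d9:-→d10:-→d11:-→d12:-→d13:-→d14:-→d15:-→d16:H0→d17:-→d18:-→d19:-→d20:-→d21:H3 -> H3
  + 26.131.192.0/20 (H4) depth=20
  + 26.131.193.0/24 (H0) depth=24
  lookup 10.67.1.50: bits 0000101001000011 walk d0:-→d1:-→d2:-→d3:-→d4:-→d5:-→d6:-→d7:-→d8:-→d9:-→d10:-→d11:-→d12:-→d13:-→d14:-→d15:-→d16:H0 -> H0
  + 26.131.193.32/28 (H1) depth=28
  del 10.67.144.0/21 (clear depth 21)
  + 26.131.193.32/29 (H3) depth=29
  + 0.0.0.0/0 (H1) depth=0
  + 10.67.150.0/24 (H1) depth=24
  + 0.0.0.0/0 (H0) depth=0
  lookup 26.131.193.32: bits 00011010100000111100000100100 walk d0:H0→d1:-→d2:-→d3:-→d4:-→d5:-→d6:-→d7:-→d8:-→d9:-→d10:-→d11:-→d12:-→d13:-→d14:-→d15:-→d16:-→d17:-→d18:-→d19:-→d20:H4→d21:-→d22:-→d23:-→d24:H0→d25:-→d26:-→d27:-→d28:H1→d29:H3 -> H3
  + 10.67.150.124/32 (H1) depth=32
  + 26.131.193.36/30 (H0) depth=30

== LOOKUPS ==
["H3","H3","H0","H3"]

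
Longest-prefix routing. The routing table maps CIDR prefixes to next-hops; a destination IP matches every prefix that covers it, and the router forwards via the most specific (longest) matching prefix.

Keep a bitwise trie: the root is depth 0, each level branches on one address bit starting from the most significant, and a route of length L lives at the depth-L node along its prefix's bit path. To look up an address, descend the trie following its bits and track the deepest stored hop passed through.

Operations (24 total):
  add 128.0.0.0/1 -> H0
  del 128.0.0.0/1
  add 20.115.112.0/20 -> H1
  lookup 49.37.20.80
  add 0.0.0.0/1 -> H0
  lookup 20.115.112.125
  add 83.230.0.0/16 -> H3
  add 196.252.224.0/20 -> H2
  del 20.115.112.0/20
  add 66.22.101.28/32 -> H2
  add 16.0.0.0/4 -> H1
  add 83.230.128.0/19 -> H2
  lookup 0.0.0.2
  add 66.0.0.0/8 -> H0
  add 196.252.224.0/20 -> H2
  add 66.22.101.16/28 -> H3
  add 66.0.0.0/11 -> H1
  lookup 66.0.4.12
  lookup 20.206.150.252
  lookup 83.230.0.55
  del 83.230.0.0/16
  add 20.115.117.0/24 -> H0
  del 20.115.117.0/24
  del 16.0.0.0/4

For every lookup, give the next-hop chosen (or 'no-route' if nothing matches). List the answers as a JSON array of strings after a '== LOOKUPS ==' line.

Trace:
  + 128.0.0.0/1 (H0) depth=1
  del 128.0.0.0/1 (clear depth 1)
  + 20.115.112.0/20 (H1) depth=20
  Q 49.37.20.80: descend 00 ; hops seen [∅] ; pick no-route
  + 0.0.0.0/1 (H0) depth=1
  Q 20.115.112.125: descend 00010100011100110111 ; hops seen [H0,H1] ; pick H1
  + 83.230.0.0/16 (H3) depth=16
  + 196.252.224.0/20 (H2) depth=20
  del 20.115.112.0/20 (clear depth 20)
  + 66.22.101.28/32 (H2) depth=32
  + 16.0.0.0/4 (H1) depth=4
  + 83.230.128.0/19 (H2) depth=19
  Q 0.0.0.2: descend 000 ; hops seen [H0] ; pick H0
  + 66.0.0.0/8 (H0) depth=8
  + 196.252.224.0/20 (H2) depth=20
  + 66.22.101.16/28 (H3) depth=28
  + 66.0.0.0/11 (H1) depth=11
  Q 66.0.4.12: descend 01000010000 ; hops seen [H0,H0,H1] ; pick H1
  Q 20.206.150.252: descend 00010100 ; hops seen [H0,H1] ; pick H1
  Q 83.230.0.55: descend 0101001111100110 ; hops seen [H0,H3] ; pick H3
  del 83.230.0.0/16 (clear depth 16)
  + 20.115.117.0/24 (H0) depth=24
  del 20.115.117.0/24 (clear depth 24)
  del 16.0.0.0/4 (clear depth 4)

== LOOKUPS ==
["no-route","H1","H0","H1","H1","H3"]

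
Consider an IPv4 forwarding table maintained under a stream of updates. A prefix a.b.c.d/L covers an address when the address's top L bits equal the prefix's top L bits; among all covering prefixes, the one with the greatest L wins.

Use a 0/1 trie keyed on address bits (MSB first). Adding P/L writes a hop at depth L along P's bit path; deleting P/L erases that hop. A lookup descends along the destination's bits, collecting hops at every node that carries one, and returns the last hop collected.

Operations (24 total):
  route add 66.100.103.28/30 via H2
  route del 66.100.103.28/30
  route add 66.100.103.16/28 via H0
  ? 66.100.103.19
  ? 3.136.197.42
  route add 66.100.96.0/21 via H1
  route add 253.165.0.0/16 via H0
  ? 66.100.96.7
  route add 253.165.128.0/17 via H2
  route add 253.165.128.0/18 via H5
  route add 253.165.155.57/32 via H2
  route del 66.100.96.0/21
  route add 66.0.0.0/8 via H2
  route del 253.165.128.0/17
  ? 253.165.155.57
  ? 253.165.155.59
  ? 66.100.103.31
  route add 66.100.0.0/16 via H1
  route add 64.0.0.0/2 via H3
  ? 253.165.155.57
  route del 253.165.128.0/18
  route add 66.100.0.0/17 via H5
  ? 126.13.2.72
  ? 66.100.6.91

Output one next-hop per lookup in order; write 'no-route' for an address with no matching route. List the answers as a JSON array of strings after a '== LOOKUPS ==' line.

Process each operation:
  add 66.100.103.28/30 -> H2 at depth 30
  - 66.100.103.28/30 clear@30
  add 66.100.103.16/28 -> H0 at depth 28
  ? 66.100.103.19  path d0:-→d1:-→d2:-→d3:-→d4:-→d5:-→d6:-→d7:-→d8:-→d9:-→d10:-→d11:-→d12:-→d13:-→d14:-→d15:-→d16:-→d17:-→d18:-→d19:-→d20:-→d21:-→d22:-→d23:-→d24:-→d25:-→d26:-→d27:-→d28:H0  best=H0
  ? 3.136.197.42  path d0:-→d1:-  best=no-route
  add 66.100.96.0/21 -> H1 at depth 21
  add 253.165.0.0/16 -> H0 at depth 16
  ? 66.100.96.7  path d0:-→d1:-→d2:-→d3:-→d4:-→d5:-→d6:-→d7:-→d8:-→d9:-→d10:-→d11:-→d12:-→d13:-→d14:-→d15:-→d16:-→d17:-→d18:-→d19:-→d20:-→d21:H1  best=H1
  add 253.165.128.0/17 -> H2 at depth 17
  add 253.165.128.0/18 -> H5 at depth 18
  add 253.165.155.57/32 -> H2 at depth 32
  - 66.100.96.0/21 clear@21
  add 66.0.0.0/8 -> H2 at depth 8
  - 253.165.128.0/17 clear@17
  ? 253.165.155.57  path d0:-→d1:-→d2:-→d3:-→d4:-→d5:-→d6:-→d7:-→d8:-→d9:-→d10:-→d11:-→d12:-→d13:-→d14:-→d15:-→d16:H0→d17:-→d18:H5→d19:-→d20:-→d21:-→d22:-→d23:-→d24:-→d25:-→d26:-→d27:-→d28:-→d29:-→d30:-→d31:-→d32:H2  best=H2
  ? 253.165.155.59  path d0:-→d1:-→d2:-→d3:-→d4:-→d5:-→d6:-→d7:-→d8:-→d9:-→d10:-→d11:-→d12:-→d13:-→d14:-→d15:-→d16:H0→d17:-→d18:H5→d19:-→d20:-→d21:-→d22:-→d23:-→d24:-→d25:-→d26:-→d27:-→d28:-→d29:-→d30:-  best=H5
  ? 66.100.103.31  path d0:-→d1:-→d2:-→d3:-→d4:-→d5:-→d6:-→d7:-→d8:H2→d9:-→d10:-→d11:-→d12:-→d13:-→d14:-→d15:-→d16:-→d17:-→d18:-→d19:-→d20:-→d21:-→d22:-→d23:-→d24:-→d25:-→d26:-→d27:-→d28:H0→d29:-→d30:-  best=H0
  add 66.100.0.0/16 -> H1 at depth 16
  add 64.0.0.0/2 -> H3 at depth 2
  ? 253.165.155.57  path d0:-→d1:-→d2:-→d3:-→d4:-→d5:-→d6:-→d7:-→d8:-→d9:-→d10:-→d11:-→d12:-→d13:-→d14:-→d15:-→d16:H0→d17:-→d18:H5→d19:-→d20:-→d21:-→d22:-→d23:-→d24:-→d25:-→d26:-→d27:-→d28:-→d29:-→d30:-→d31:-→d32:H2  best=H2
  - 253.165.128.0/18 clear@18
  add 66.100.0.0/17 -> H5 at depth 17
  ? 126.13.2.72  path d0:-→d1:-→d2:H3  best=H3
  ? 66.100.6.91  path d0:-→d1:-→d2:H3→d3:-→d4:-→d5:-→d6:-→d7:-→d8:H2→d9:-→d10:-→d11:-→d12:-→d13:-→d14:-→d15:-→d16:H1→d17:H5  best=H5

== LOOKUPS ==
["H0","no-route","H1","H2","H5","H0","H2","H3","H5"]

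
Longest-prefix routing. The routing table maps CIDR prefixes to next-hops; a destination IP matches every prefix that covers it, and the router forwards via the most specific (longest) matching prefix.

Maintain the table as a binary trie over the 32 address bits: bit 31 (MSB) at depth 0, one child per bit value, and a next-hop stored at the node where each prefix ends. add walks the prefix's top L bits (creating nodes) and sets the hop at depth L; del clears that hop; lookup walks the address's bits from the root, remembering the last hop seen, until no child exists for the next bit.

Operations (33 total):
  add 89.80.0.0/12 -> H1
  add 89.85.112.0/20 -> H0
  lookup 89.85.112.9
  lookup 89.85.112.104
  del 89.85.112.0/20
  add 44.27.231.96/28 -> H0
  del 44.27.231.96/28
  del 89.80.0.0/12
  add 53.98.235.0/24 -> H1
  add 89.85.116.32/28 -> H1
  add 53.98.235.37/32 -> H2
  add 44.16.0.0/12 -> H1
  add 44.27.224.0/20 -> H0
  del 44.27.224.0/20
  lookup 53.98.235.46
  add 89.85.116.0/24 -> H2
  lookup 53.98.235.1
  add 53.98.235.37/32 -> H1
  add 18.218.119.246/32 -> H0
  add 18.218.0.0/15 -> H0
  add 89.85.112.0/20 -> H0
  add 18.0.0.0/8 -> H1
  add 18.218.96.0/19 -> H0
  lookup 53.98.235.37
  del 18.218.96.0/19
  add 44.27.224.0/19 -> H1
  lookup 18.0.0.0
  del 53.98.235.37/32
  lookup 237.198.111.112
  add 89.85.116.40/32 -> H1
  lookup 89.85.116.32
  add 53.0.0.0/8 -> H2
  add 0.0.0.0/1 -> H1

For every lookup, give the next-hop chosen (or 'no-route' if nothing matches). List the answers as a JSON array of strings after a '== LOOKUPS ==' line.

Process each operation:
  + 89.80.0.0/12 (H1) depth=12
  + 89.85.112.0/20 (H0) depth=20
  lookup 89.85.112.9: bits 01011001010101010111 walk d0:-→d1:-→d2:-→d3:-→d4:-→d5:-→d6:-→d7:-→d8:-→d9:-→d10:-→d11:-→d12:H1→d13:-→d14:-→d15:-→d16:-→d17:-→d18:-→d19:-→d20:H0 -> H0
  lookup 89.85.112.104: bits 01011001010101010111 walk d0:-→d1:-→d2:-→d3:-→d4:-→d5:-→d6:-→d7:-→d8:-→d9:-→d10:-→d11:-→d12:H1→d13:-→d14:-→d15:-→d16:-→d17:-→d18:-→d19:-→d20:H0 -> H0
  del 89.85.112.0/20 (clear depth 20)
  + 44.27.231.96/28 (H0) depth=28
  del 44.27.231.96/28 (clear depth 28)
  del 89.80.0.0/12 (clear depth 12)
  + 53.98.235.0/24 (H1) depth=24
  + 89.85.116.32/28 (H1) depth=28
  + 53.98.235.37/32 (H2) depth=32
  + 44.16.0.0/12 (H1) depth=12
  + 44.27.224.0/20 (H0) depth=20
  del 44.27.224.0/20 (clear depth 20)
  lookup 53.98.235.46: bits 0011010101100010111010110010 walk d0:-→d1:-→d2:-→d3:-→d4:-→d5:-→d6:-→d7:-→d8:-→d9:-→d10:-→d11:-→d12:-→d13:-→d14:-→d15:-→d16:-→d17:-→d18:-→d19:-→d20:-→d21:-→d22:-→d23:-→d24:H1→d25:-→d26:-→d27:-→d28:- -> H1
  + 89.85.116.0/24 (H2) depth=24
  lookup 53.98.235.1: bits 00110101011000101110101100 walk d0:-→d1:-→d2:-→d3:-→d4:-→d5:-→d6:-→d7:-→d8:-→d9:-→d10:-→d11:-→d12:-→d13:-→d14:-→d15:-→d16:-→d17:-→d18:-→d19:-→d20:-→d21:-→d22:-→d23:-→d24:H1→d25:-→d26:- -> H1
  + 53.98.235.37/32 (H1) depth=32
  + 18.218.119.246/32 (H0) depth=32
  + 18.218.0.0/15 (H0) depth=15
  + 89.85.112.0/20 (H0) depth=20
  + 18.0.0.0/8 (H1) depth=8
  + 18.218.96.0/19 (H0) depth=19
  lookup 53.98.235.37: bits 00110101011000101110101100100101 walk d0:-→d1:-→d2:-→d3:-→d4:-→d5:-→d6:-→d7:-→d8:-→d9:-→d10:-→d11:-→d12:-→d13:-→d14:-→d15:-→d16:-→d17:-→d18:-→d19:-→d20:-→d21:-→d22:-→d23:-→d24:H1→d25:-→d26:-→d27:-→d28:-→d29:-→d30:-→d31:-→d32:H1 -> H1
  del 18.218.96.0/19 (clear depth 19)
  + 44.27.224.0/19 (H1) depth=19
  lookup 18.0.0.0: bits 00010010 walk d0:-→d1:-→d2:-→d3:-→d4:-→d5:-→d6:-→d7:-→d8:H1 -> H1
  del 53.98.235.37/32 (clear depth 32)
  lookup 237.198.111.112: bits ε walk d0:- -> no-route
  + 89.85.116.40/32 (H1) depth=32
  lookup 89.85.116.32: bits 0101100101010101011101000010 walk d0:-→d1:-→d2:-→d3:-→d4:-→d5:-→d6:-→d7:-→d8:-→d9:-→d10:-→d11:-→d12:-→d13:-→d14:-→d15:-→d16:-→d17:-→d18:-→d19:-→d20:H0→d21:-→d22:-→d23:-→d24:H2→d25:-→d26:-→d27:-→d28:H1 -> H1
  + 53.0.0.0/8 (H2) depth=8
  + 0.0.0.0/1 (H1) depth=1

== LOOKUPS ==
["H0","H0","H1","H1","H1","H1","no-route","H1"]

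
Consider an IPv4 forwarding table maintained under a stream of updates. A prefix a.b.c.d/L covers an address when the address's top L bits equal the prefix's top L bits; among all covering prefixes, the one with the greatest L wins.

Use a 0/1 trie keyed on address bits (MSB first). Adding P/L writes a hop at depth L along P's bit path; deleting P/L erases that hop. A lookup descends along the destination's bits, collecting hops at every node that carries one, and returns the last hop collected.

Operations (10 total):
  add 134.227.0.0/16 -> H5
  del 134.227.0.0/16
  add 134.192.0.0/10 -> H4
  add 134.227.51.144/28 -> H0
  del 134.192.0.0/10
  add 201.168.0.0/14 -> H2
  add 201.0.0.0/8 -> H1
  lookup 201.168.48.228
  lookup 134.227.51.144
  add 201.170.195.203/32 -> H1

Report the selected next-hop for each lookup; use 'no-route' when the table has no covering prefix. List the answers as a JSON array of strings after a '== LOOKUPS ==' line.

Trace:
  + 134.227.0.0/16 (H5) depth=16
  - 134.227.0.0/16 clear@16
  + 134.192.0.0/10 (H4) depth=10
  + 134.227.51.144/28 (H0) depth=28
  - 134.192.0.0/10 clear@10
  + 201.168.0.0/14 (H2) depth=14
  + 201.0.0.0/8 (H1) depth=8
  ? 201.168.48.228  path d0:-→d1:-→d2:-→d3:-→d4:-→d5:-→d6:-→d7:-→d8:H1→d9:-→d10:-→d11:-→d12:-→d13:-→d14:H2  best=H2
  ? 134.227.51.144  path d0:-→d1:-→d2:-→d3:-→d4:-→d5:-→d6:-→d7:-→d8:-→d9:-→d10:-→d11:-→d12:-→d13:-→d14:-→d15:-→d16:-→d17:-→d18:-→d19:-→d20:-→d21:-→d22:-→d23:-→d24:-→d25:-→d26:-→d27:-→d28:H0  best=H0
  + 201.170.195.203/32 (H1) depth=32

== LOOKUPS ==
["H2","H0"]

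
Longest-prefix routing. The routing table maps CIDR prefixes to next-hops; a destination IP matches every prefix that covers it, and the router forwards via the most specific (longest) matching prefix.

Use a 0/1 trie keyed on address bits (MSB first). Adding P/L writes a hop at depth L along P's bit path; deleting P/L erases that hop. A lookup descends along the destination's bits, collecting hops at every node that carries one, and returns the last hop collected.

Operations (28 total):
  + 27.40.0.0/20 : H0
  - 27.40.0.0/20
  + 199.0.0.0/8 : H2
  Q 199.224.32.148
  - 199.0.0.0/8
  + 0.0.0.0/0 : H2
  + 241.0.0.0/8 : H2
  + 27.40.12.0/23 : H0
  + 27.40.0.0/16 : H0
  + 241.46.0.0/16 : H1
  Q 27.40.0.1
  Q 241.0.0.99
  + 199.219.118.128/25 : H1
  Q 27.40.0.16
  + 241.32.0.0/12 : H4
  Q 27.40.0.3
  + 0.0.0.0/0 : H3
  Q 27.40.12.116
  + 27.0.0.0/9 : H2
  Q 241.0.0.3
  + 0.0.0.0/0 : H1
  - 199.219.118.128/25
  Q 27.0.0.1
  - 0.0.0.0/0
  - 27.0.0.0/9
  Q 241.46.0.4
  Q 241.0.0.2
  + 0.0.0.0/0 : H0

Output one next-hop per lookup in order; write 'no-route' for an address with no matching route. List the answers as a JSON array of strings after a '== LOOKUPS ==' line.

Apply in order:
  add 27.40.0.0/20 -> H0 at depth 20
  del 27.40.0.0/20 (clear depth 20)
  add 199.0.0.0/8 -> H2 at depth 8
  ? 199.224.32.148  path d0:-→d1:-→d2:-→d3:-→d4:-→d5:-→d6:-→d7:-→d8:H2  best=H2
  del 199.0.0.0/8 (clear depth 8)
  add 0.0.0.0/0 -> H2 at depth 0
  add 241.0.0.0/8 -> H2 at depth 8
  add 27.40.12.0/23 -> H0 at depth 23
  add 27.40.0.0/16 -> H0 at depth 16
  add 241.46.0.0/16 -> H1 at depth 16
  ? 27.40.0.1  path d0:H2→d1:-→d2:-→d3:-→d4:-→d5:-→d6:-→d7:-→d8:-→d9:-→d10:-→d11:-→d12:-→d13:-→d14:-→d15:-→d16:H0→d17:-→d18:-→d19:-→d20:-  best=H0
  ? 241.0.0.99  path d0:H2→d1:-→d2:-→d3:-→d4:-→d5:-→d6:-→d7:-→d8:H2→d9:-→d10:-  best=H2
  add 199.219.118.128/25 -> H1 at depth 25
  ? 27.40.0.16  path d0:H2→d1:-→d2:-→d3:-→d4:-→d5:-→d6:-→d7:-→d8:-→d9:-→d10:-→d11:-→d12:-→d13:-→d14:-→d15:-→d16:H0→d17:-→d18:-→d19:-→d20:-  best=H0
  add 241.32.0.0/12 -> H4 at depth 12
  ? 27.40.0.3  path d0:H2→d1:-→d2:-→d3:-→d4:-→d5:-→d6:-→d7:-→d8:-→d9:-→d10:-→d11:-→d12:-→d13:-→d14:-→d15:-→d16:H0→d17:-→d18:-→d19:-→d20:-  best=H0
  add 0.0.0.0/0 -> H3 at depth 0
  ? 27.40.12.116  path d0:H3→d1:-→d2:-→d3:-→d4:-→d5:-→d6:-→d7:-→d8:-→d9:-→d10:-→d11:-→d12:-→d13:-→d14:-→d15:-→d16:H0→d17:-→d18:-→d19:-→d20:-→d21:-→d22:-→d23:H0  best=H0
  add 27.0.0.0/9 -> H2 at depth 9
  ? 241.0.0.3  path d0:H3→d1:-→d2:-→d3:-→d4:-→d5:-→d6:-→d7:-→d8:H2→d9:-→d10:-  best=H2
  add 0.0.0.0/0 -> H1 at depth 0
  del 199.219.118.128/25 (clear depth 25)
  ? 27.0.0.1  path d0:H1→d1:-→d2:-→d3:-→d4:-→d5:-→d6:-→d7:-→d8:-→d9:H2→d10:-  best=H2
  del 0.0.0.0/0 (clear depth 0)
  del 27.0.0.0/9 (clear depth 9)
  ? 241.46.0.4  path d0:-→d1:-→d2:-→d3:-→d4:-→d5:-→d6:-→d7:-→d8:H2→d9:-→d10:-→d11:-→d12:H4→d13:-→d14:-→d15:-→d16:H1  best=H1
  ? 241.0.0.2  path d0:-→d1:-→d2:-→d3:-→d4:-→d5:-→d6:-→d7:-→d8:H2→d9:-→d10:-  best=H2
  add 0.0.0.0/0 -> H0 at depth 0

== LOOKUPS ==
["H2","H0","H2","H0","H0","H0","H2","H2","H1","H2"]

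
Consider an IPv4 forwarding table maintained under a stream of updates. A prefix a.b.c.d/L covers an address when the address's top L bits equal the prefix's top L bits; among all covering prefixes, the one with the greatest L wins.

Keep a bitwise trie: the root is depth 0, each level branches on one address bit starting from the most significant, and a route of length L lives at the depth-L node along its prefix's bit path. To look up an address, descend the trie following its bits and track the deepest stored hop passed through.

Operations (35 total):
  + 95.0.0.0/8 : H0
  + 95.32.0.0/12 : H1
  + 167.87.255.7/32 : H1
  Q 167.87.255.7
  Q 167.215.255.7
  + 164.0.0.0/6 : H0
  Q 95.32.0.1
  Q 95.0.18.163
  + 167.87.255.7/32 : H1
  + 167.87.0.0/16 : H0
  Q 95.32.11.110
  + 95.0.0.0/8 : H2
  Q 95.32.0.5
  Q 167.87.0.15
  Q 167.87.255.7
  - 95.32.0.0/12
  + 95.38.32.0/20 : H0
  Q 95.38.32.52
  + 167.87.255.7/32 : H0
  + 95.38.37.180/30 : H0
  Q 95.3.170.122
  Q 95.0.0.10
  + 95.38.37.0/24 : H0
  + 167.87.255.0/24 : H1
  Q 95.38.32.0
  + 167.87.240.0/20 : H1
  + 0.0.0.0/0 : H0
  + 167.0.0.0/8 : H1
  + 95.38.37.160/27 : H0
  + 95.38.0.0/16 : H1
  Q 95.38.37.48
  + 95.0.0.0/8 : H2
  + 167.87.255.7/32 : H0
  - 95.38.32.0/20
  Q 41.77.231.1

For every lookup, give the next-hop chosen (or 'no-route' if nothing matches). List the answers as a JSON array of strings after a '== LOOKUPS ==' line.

Process each operation:
  add 95.0.0.0/8 -> H0 at depth 8
  add 95.32.0.0/12 -> H1 at depth 12
  add 167.87.255.7/32 -> H1 at depth 32
  Q 167.87.255.7: descend 10100111010101111111111100000111 ; hops seen [H1] ; pick H1
  Q 167.215.255.7: descend 10100111 ; hops seen [∅] ; pick no-route
  add 164.0.0.0/6 -> H0 at depth 6
  Q 95.32.0.1: descend 010111110010 ; hops seen [H0,H1] ; pick H1
  Q 95.0.18.163: descend 0101111100 ; hops seen [H0] ; pick H0
  add 167.87.255.7/32 -> H1 at depth 32
  add 167.87.0.0/16 -> H0 at depth 16
  Q 95.32.11.110: descend 010111110010 ; hops seen [H0,H1] ; pick H1
  add 95.0.0.0/8 -> H2 at depth 8
  Q 95.32.0.5: descend 010111110010 ; hops seen [H2,H1] ; pick H1
  Q 167.87.0.15: descend 1010011101010111 ; hops seen [H0,H0] ; pick H0
  Q 167.87.255.7: descend 10100111010101111111111100000111 ; hops seen [H0,H0,H1] ; pick H1
  del 95.32.0.0/12 (clear depth 12)
  add 95.38.32.0/20 -> H0 at depth 20
  Q 95.38.32.52: descend 01011111001001100010 ; hops seen [H2,H0] ; pick H0
  add 167.87.255.7/32 -> H0 at depth 32
  add 95.38.37.180/30 -> H0 at depth 30
  Q 95.3.170.122: descend 0101111100 ; hops seen [H2] ; pick H2
  Q 95.0.0.10: descend 0101111100 ; hops seen [H2] ; pick H2
  add 95.38.37.0/24 -> H0 at depth 24
  add 167.87.255.0/24 -> H1 at depth 24
  Q 95.38.32.0: descend 010111110010011000100 ; hops seen [H2,H0] ; pick H0
  add 167.87.240.0/20 -> H1 at depth 20
  add 0.0.0.0/0 -> H0 at depth 0
  add 167.0.0.0/8 -> H1 at depth 8
  add 95.38.37.160/27 -> H0 at depth 27
  add 95.38.0.0/16 -> H1 at depth 16
  Q 95.38.37.48: descend 010111110010011000100101 ; hops seen [H0,H2,H1,H0,H0] ; pick H0
  add 95.0.0.0/8 -> H2 at depth 8
  add 167.87.255.7/32 -> H0 at depth 32
  del 95.38.32.0/20 (clear depth 20)
  Q 41.77.231.1: descend 0 ; hops seen [H0] ; pick H0

== LOOKUPS ==
["H1","no-route","H1","H0","H1","H1","H0","H1","H0","H2","H2","H0","H0","H0"]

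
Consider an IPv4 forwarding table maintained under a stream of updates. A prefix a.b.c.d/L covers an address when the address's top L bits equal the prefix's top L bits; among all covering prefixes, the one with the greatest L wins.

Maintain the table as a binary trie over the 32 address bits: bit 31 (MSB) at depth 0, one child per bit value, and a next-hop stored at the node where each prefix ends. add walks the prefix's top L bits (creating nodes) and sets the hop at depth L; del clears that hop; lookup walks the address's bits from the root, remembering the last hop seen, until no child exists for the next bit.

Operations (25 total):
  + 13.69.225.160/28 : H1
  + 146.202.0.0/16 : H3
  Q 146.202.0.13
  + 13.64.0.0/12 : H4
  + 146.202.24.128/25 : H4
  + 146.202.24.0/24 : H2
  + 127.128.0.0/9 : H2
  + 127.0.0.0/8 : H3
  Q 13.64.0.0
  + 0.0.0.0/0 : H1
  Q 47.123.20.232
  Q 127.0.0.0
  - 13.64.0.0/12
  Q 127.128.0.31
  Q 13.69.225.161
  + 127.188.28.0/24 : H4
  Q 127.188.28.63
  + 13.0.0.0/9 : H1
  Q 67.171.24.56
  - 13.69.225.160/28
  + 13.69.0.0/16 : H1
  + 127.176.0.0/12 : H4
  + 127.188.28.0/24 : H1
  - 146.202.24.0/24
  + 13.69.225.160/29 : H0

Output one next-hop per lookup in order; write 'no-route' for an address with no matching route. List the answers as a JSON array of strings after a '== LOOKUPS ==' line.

Trace:
  + 13.69.225.160/28 (H1) depth=28
  + 146.202.0.0/16 (H3) depth=16
  Q 146.202.0.13: descend 1001001011001010 ; hops seen [H3] ; pick H3
  + 13.64.0.0/12 (H4) depth=12
  + 146.202.24.128/25 (H4) depth=25
  + 146.202.24.0/24 (H2) depth=24
  + 127.128.0.0/9 (H2) depth=9
  + 127.0.0.0/8 (H3) depth=8
  Q 13.64.0.0: descend 0000110101000 ; hops seen [H4] ; pick H4
  + 0.0.0.0/0 (H1) depth=0
  Q 47.123.20.232: descend 00 ; hops seen [H1] ; pick H1
  Q 127.0.0.0: descend 01111111 ; hops seen [H1,H3] ; pick H3
  - 13.64.0.0/12 clear@12
  Q 127.128.0.31: descend 011111111 ; hops seen [H1,H3,H2] ; pick H2
  Q 13.69.225.161: descend 0000110101000101111000011010 ; hops seen [H1,H1] ; pick H1
  + 127.188.28.0/24 (H4) depth=24
  Q 127.188.28.63: descend 011111111011110000011100 ; hops seen [H1,H3,H2,H4] ; pick H4
  + 13.0.0.0/9 (H1) depth=9
  Q 67.171.24.56: descend 01 ; hops seen [H1] ; pick H1
  - 13.69.225.160/28 clear@28
  + 13.69.0.0/16 (H1) depth=16
  + 127.176.0.0/12 (H4) depth=12
  + 127.188.28.0/24 (H1) depth=24
  - 146.202.24.0/24 clear@24
  + 13.69.225.160/29 (H0) depth=29

== LOOKUPS ==
["H3","H4","H1","H3","H2","H1","H4","H1"]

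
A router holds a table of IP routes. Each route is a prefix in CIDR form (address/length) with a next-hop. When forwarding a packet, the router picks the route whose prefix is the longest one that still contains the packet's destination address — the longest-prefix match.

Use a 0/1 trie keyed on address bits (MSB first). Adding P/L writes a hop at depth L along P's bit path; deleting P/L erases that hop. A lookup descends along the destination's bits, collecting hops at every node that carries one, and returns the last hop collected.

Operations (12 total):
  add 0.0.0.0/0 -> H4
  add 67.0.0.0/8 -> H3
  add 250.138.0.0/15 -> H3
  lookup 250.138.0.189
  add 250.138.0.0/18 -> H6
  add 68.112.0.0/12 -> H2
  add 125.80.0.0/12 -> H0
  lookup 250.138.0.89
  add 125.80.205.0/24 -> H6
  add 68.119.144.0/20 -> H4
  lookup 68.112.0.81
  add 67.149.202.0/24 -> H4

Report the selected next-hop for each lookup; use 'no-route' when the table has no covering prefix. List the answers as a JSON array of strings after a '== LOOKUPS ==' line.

Apply in order:
  + 0.0.0.0/0 (H4) depth=0
  + 67.0.0.0/8 (H3) depth=8
  + 250.138.0.0/15 (H3) depth=15
  ? 250.138.0.189  path d0:H4→d1:-→d2:-→d3:-→d4:-→d5:-→d6:-→d7:-→d8:-→d9:-→d10:-→d11:-→d12:-→d13:-→d14:-→d15:H3  best=H3
  + 250.138.0.0/18 (H6) depth=18
  + 68.112.0.0/12 (H2) depth=12
  + 125.80.0.0/12 (H0) depth=12
  ? 250.138.0.89  path d0:H4→d1:-→d2:-→d3:-→d4:-→d5:-→d6:-→d7:-→d8:-→d9:-→d10:-→d11:-→d12:-→d13:-→d14:-→d15:H3→d16:-→d17:-→d18:H6  best=H6
  + 125.80.205.0/24 (H6) depth=24
  + 68.119.144.0/20 (H4) depth=20
  ? 68.112.0.81  path d0:H4→d1:-→d2:-→d3:-→d4:-→d5:-→d6:-→d7:-→d8:-→d9:-→d10:-→d11:-→d12:H2→d13:-  best=H2
  + 67.149.202.0/24 (H4) depth=24

== LOOKUPS ==
["H3","H6","H2"]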